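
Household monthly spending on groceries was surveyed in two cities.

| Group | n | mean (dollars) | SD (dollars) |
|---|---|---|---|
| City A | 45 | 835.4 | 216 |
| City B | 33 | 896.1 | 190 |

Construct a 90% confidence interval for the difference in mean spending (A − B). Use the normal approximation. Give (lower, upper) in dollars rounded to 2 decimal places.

Standard errors of each mean: 216/√45 = 32.1994 and 190/√33 = 33.0748.
SE(x̄₁ − x̄₂) = √(32.1994² + 33.0748²) = 46.1600 for independent samples with unequal variances.
With z* = 1.645, the margin is 1.645 × 46.1600 = 75.9332.
x̄₁ − x̄₂ = 835.4 − 896.1 = -60.7000; the interval is -60.7000 ± 75.9332 = (-136.63, 15.23).

(-136.63, 15.23)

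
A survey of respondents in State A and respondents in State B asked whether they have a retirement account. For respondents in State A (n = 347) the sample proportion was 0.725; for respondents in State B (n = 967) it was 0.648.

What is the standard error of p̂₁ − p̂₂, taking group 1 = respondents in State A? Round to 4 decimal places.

0.0285

SE₁ = √(p̂₁(1−p̂₁)/n₁) = √(0.7250·0.2750/347) = 0.02397; SE₂ = √(0.6480·0.3520/967) = 0.01536.
Independent samples: SE of the difference = √(SE₁² + SE₂²) = √(0.0005745609 + 0.0002359296) = 0.02847.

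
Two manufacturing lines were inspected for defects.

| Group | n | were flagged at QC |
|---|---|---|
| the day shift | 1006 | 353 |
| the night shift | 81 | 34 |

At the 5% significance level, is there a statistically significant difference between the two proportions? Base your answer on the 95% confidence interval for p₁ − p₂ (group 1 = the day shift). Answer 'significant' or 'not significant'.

not significant

p̂₁ = 353/1006 = 0.3509 and p̂₂ = 34/81 = 0.4198.
SE₁ = √(p̂₁(1−p̂₁)/n₁) = √(0.3509·0.6491/1006) = 0.01505; SE₂ = √(0.4198·0.5802/81) = 0.05484.
Independent samples: SE of the difference = √(SE₁² + SE₂²) = √(0.0002265025 + 0.0030074256) = 0.05687.
z* for 95% confidence is 1.960, so the margin of error is 1.960 × 0.05687 = 0.11147.
Point estimate p̂₁ − p̂₂ = 0.3509 − 0.4198 = -0.0689.
-0.0689 ± 0.11147 → (-0.18037, 0.04257).
The interval (-0.18037, 0.04257) contains 0, so the difference is not significant.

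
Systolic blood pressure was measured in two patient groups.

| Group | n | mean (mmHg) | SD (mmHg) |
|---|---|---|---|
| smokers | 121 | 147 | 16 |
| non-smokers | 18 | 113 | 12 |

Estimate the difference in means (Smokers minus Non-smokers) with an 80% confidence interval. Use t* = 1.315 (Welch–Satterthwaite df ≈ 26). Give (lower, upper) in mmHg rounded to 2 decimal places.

(29.82, 38.18)

SE₁ = s₁/√n₁ = 16/√121 = 1.4545; SE₂ = 12/√18 = 2.8284.
Independent samples, unequal variances: SE_diff = √(SE₁² + SE₂²) = √(2.11557025 + 7.99984656) = 3.1805.
t* = 1.315, so margin of error = 1.315 × 3.1805 = 4.1824.
Difference in means = 147 − 113 = 34.0000.
34.0000 ± 4.1824 → (29.82, 38.18).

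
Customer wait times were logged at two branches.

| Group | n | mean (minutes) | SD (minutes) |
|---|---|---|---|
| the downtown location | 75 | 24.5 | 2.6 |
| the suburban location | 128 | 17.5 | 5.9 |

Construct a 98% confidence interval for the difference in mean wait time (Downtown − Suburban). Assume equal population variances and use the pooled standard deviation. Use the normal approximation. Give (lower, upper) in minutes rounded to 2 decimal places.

s_p = √[((n₁−1)s₁² + (n₂−1)s₂²)/(n₁+n₂−2)] = √[(74·2.6² + 127·5.9²)/201] = 4.9480.
SE = 4.9480·√(1/75 + 1/128) = 0.7195.
With z* = 2.326, margin = 2.326 × 0.7195 = 1.6736.
x̄₁ − x̄₂ = 24.5 − 17.5 = 7.0000; interval 7.0000 ± 1.6736 = (5.33, 8.67).

(5.33, 8.67)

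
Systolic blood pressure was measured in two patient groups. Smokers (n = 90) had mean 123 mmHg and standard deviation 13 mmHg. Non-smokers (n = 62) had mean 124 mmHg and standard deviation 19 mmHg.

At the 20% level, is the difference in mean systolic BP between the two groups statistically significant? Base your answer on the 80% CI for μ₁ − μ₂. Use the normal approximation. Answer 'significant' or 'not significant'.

not significant

Per-group SEs: s₁/√n₁ = 13/√90 = 1.3703, s₂/√n₂ = 19/√62 = 2.4130.
Unpooled SE of the difference: √(1.87772209 + 5.822569) = 2.7749.
Margin of error = z* · SE = 1.282 × 2.7749 = 3.5574.
x̄₁ − x̄₂ = 123 − 124 = -1.0000.
CI: -1.0000 ± 3.5574 = (-4.5574, 2.5574).
The interval (-4.5574, 2.5574) contains 0, so the difference is not significant.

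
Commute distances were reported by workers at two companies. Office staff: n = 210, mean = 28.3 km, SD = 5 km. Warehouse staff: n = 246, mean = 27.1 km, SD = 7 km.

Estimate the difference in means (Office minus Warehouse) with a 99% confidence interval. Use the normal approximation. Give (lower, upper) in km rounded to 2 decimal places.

(-0.25, 2.65)

Standard errors of each mean: 5/√210 = 0.3450 and 7/√246 = 0.4463.
SE(x̄₁ − x̄₂) = √(0.3450² + 0.4463²) = 0.5641 for independent samples with unequal variances.
With z* = 2.576, the margin is 2.576 × 0.5641 = 1.4531.
x̄₁ − x̄₂ = 28.3 − 27.1 = 1.2000; the interval is 1.2000 ± 1.4531 = (-0.25, 2.65).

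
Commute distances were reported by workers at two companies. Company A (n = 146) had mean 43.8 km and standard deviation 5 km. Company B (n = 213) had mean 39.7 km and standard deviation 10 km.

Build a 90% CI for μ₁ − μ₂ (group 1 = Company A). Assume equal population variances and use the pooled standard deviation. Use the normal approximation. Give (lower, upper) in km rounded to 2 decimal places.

Pooled variance s_p² = [145·5² + 212·10²] / (146+213−2) = 69.5378, so s_p = 8.3389.
SE_diff = s_p·√(1/n₁ + 1/n₂) = 8.3389·√(1/146 + 1/213) = 0.8960.
z* = 1.645; margin = 1.645 × 0.8960 = 1.4739.
Difference = 43.8 − 39.7 = 4.1000.
4.1000 ± 1.4739 → (2.63, 5.57).

(2.63, 5.57)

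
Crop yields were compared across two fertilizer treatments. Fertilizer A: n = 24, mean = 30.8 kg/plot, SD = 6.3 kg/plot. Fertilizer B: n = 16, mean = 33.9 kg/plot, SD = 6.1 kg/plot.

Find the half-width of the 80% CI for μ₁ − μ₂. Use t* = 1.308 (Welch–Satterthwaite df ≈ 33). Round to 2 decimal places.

2.61

Standard errors of each mean: 6.3/√24 = 1.2860 and 6.1/√16 = 1.5250.
SE(x̄₁ − x̄₂) = √(1.2860² + 1.5250²) = 1.9948 for independent samples with unequal variances.
With t* = 1.308, the margin is 1.308 × 1.9948 = 2.6092.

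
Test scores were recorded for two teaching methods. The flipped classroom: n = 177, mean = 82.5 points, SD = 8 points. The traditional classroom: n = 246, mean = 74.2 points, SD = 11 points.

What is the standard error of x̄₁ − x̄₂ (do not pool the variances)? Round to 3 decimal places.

Per-group SEs: s₁/√n₁ = 8/√177 = 0.6013, s₂/√n₂ = 11/√246 = 0.7013.
Unpooled SE of the difference: √(0.36156169 + 0.49182169) = 0.9238.

0.924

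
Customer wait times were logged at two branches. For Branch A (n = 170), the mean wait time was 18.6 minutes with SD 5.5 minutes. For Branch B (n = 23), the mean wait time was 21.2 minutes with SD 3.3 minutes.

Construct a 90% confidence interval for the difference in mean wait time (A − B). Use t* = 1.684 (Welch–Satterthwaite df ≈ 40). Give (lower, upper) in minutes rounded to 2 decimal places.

(-3.96, -1.24)

Standard errors of each mean: 5.5/√170 = 0.4218 and 3.3/√23 = 0.6881.
SE(x̄₁ − x̄₂) = √(0.4218² + 0.6881²) = 0.8071 for independent samples with unequal variances.
With t* = 1.684, the margin is 1.684 × 0.8071 = 1.3592.
x̄₁ − x̄₂ = 18.6 − 21.2 = -2.6000; the interval is -2.6000 ± 1.3592 = (-3.96, -1.24).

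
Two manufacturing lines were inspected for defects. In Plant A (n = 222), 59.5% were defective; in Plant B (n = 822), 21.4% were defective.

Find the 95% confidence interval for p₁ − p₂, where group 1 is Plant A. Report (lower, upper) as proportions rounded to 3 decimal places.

Each SE is √(p̂(1−p̂)/n): √(0.5950·0.4050/222) = 0.03295 and √(0.2140·0.7860/822) = 0.01430.
SE(p̂₁ − p̂₂) = √(SE₁² + SE₂²) = √(0.0010857025 + 0.00020449) = 0.03592, since the two samples are independent.
At 95% confidence z* = 1.960; margin = 1.960 × 0.03592 = 0.07040.
The difference is 0.5950 − 0.2140 = 0.3810, so the interval is 0.3810 ± 0.07040 = (0.311, 0.451).

(0.311, 0.451)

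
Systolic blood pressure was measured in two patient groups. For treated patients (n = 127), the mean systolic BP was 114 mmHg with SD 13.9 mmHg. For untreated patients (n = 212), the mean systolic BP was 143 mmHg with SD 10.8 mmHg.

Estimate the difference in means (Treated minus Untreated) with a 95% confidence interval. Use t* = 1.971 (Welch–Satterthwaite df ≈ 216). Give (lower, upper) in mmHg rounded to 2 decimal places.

(-31.84, -26.16)

Per-group SEs: s₁/√n₁ = 13.9/√127 = 1.2334, s₂/√n₂ = 10.8/√212 = 0.7417.
Unpooled SE of the difference: √(1.52127556 + 0.55011889) = 1.4392.
Margin of error = t* · SE = 1.971 × 1.4392 = 2.8367.
x̄₁ − x̄₂ = 114 − 143 = -29.0000.
CI: -29.0000 ± 2.8367 = (-31.84, -26.16).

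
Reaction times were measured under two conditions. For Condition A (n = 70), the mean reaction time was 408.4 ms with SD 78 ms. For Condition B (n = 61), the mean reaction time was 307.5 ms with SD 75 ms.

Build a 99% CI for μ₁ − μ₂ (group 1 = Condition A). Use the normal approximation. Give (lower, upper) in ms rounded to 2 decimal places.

Per-group SEs: s₁/√n₁ = 78/√70 = 9.3228, s₂/√n₂ = 75/√61 = 9.6028.
Unpooled SE of the difference: √(86.91459984 + 92.21376784) = 13.3839.
Margin of error = z* · SE = 2.576 × 13.3839 = 34.4769.
x̄₁ − x̄₂ = 408.4 − 307.5 = 100.9000.
CI: 100.9000 ± 34.4769 = (66.42, 135.38).

(66.42, 135.38)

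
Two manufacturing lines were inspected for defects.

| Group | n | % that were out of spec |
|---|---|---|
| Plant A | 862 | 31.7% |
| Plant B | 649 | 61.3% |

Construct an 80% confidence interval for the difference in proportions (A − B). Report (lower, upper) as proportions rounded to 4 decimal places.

(-0.3278, -0.2642)

SE₁ = √(p̂₁(1−p̂₁)/n₁) = √(0.3170·0.6830/862) = 0.01585; SE₂ = √(0.6130·0.3870/649) = 0.01912.
Independent samples: SE of the difference = √(SE₁² + SE₂²) = √(0.0002512225 + 0.0003655744) = 0.02484.
z* for 80% confidence is 1.282, so the margin of error is 1.282 × 0.02484 = 0.03184.
Point estimate p̂₁ − p̂₂ = 0.3170 − 0.6130 = -0.2960.
-0.2960 ± 0.03184 → (-0.3278, -0.2642).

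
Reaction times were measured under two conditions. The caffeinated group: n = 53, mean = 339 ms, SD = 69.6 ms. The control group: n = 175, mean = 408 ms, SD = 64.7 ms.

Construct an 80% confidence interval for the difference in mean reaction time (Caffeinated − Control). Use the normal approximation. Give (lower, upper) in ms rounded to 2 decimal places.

(-82.77, -55.23)

Per-group SEs: s₁/√n₁ = 69.6/√53 = 9.5603, s₂/√n₂ = 64.7/√175 = 4.8909.
Unpooled SE of the difference: √(91.39933609 + 23.92090281) = 10.7387.
Margin of error = z* · SE = 1.282 × 10.7387 = 13.7670.
x̄₁ − x̄₂ = 339 − 408 = -69.0000.
CI: -69.0000 ± 13.7670 = (-82.77, -55.23).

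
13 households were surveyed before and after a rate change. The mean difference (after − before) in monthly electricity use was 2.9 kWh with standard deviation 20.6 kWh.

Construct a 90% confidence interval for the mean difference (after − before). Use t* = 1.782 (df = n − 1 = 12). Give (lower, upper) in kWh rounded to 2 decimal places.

(-7.28, 13.08)

Paired design: SE = s_d/√n = 20.6/√13 = 5.7134.
t* = 1.782; margin of error = 1.782 × 5.7134 = 10.1813.
2.9 ± 10.1813 → (-7.28, 13.08).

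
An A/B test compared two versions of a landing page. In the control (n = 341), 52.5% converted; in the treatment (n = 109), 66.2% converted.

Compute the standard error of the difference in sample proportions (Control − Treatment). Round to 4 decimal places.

Each SE is √(p̂(1−p̂)/n): √(0.5250·0.4750/341) = 0.02704 and √(0.6620·0.3380/109) = 0.04531.
SE(p̂₁ − p̂₂) = √(SE₁² + SE₂²) = √(0.0007311616 + 0.0020529961) = 0.05277, since the two samples are independent.

0.0528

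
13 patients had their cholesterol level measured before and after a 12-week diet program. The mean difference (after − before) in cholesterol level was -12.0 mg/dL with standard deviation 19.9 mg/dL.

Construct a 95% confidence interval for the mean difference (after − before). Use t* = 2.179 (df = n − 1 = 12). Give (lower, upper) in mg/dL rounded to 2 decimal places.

(-24.03, 0.03)

Paired design: SE = s_d/√n = 19.9/√13 = 5.5193.
t* = 2.179; margin of error = 2.179 × 5.5193 = 12.0266.
-12.0 ± 12.0266 → (-24.03, 0.03).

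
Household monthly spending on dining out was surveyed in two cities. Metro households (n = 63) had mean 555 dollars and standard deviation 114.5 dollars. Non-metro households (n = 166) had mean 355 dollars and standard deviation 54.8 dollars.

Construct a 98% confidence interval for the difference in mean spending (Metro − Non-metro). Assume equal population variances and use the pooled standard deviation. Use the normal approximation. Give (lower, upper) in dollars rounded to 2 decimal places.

s_p = √[((n₁−1)s₁² + (n₂−1)s₂²)/(n₁+n₂−2)] = √[(62·114.5² + 165·54.8²)/227] = 75.9184.
SE = 75.9184·√(1/63 + 1/166) = 11.2342.
With z* = 2.326, margin = 2.326 × 11.2342 = 26.1307.
x̄₁ − x̄₂ = 555 − 355 = 200.0000; interval 200.0000 ± 26.1307 = (173.87, 226.13).

(173.87, 226.13)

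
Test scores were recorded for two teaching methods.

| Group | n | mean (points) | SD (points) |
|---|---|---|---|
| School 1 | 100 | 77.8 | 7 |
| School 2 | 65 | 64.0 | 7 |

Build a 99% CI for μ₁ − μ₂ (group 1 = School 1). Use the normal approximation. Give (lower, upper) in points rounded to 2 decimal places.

(10.93, 16.67)

Per-group SEs: s₁/√n₁ = 7/√100 = 0.7000, s₂/√n₂ = 7/√65 = 0.8682.
Unpooled SE of the difference: √(0.49 + 0.75377124) = 1.1152.
Margin of error = z* · SE = 2.576 × 1.1152 = 2.8728.
x̄₁ − x̄₂ = 77.8 − 64.0 = 13.8000.
CI: 13.8000 ± 2.8728 = (10.93, 16.67).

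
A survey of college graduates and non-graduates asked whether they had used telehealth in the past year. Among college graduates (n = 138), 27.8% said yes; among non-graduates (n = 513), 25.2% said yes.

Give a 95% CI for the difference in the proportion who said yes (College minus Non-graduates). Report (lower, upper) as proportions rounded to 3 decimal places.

(-0.058, 0.110)

SE₁ = √(p̂₁(1−p̂₁)/n₁) = √(0.2780·0.7220/138) = 0.03814; SE₂ = √(0.2520·0.7480/513) = 0.01917.
Independent samples: SE of the difference = √(SE₁² + SE₂²) = √(0.0014546596 + 0.0003674889) = 0.04269.
z* for 95% confidence is 1.960, so the margin of error is 1.960 × 0.04269 = 0.08367.
Point estimate p̂₁ − p̂₂ = 0.2780 − 0.2520 = 0.0260.
0.0260 ± 0.08367 → (-0.058, 0.110).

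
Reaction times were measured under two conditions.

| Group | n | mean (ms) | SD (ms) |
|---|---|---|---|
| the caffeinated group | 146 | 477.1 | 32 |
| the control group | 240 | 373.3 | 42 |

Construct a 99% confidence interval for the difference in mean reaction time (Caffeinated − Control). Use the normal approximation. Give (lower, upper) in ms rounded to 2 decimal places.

(94.04, 113.56)

Standard errors of each mean: 32/√146 = 2.6483 and 42/√240 = 2.7111.
SE(x̄₁ − x̄₂) = √(2.6483² + 2.7111²) = 3.7899 for independent samples with unequal variances.
With z* = 2.576, the margin is 2.576 × 3.7899 = 9.7628.
x̄₁ − x̄₂ = 477.1 − 373.3 = 103.8000; the interval is 103.8000 ± 9.7628 = (94.04, 113.56).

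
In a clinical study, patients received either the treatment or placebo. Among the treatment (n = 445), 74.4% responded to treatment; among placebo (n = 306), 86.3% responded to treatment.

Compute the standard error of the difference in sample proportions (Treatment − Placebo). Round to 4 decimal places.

0.0285

SE₁ = √(p̂₁(1−p̂₁)/n₁) = √(0.7440·0.2560/445) = 0.02069; SE₂ = √(0.8630·0.1370/306) = 0.01966.
Independent samples: SE of the difference = √(SE₁² + SE₂²) = √(0.0004280761 + 0.0003865156) = 0.02854.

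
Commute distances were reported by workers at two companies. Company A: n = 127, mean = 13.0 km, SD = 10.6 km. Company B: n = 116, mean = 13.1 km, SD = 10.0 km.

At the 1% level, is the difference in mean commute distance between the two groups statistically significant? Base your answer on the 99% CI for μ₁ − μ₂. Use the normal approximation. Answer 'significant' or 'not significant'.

not significant

Per-group SEs: s₁/√n₁ = 10.6/√127 = 0.9406, s₂/√n₂ = 10.0/√116 = 0.9285.
Unpooled SE of the difference: √(0.88472836 + 0.86211225) = 1.3217.
Margin of error = z* · SE = 2.576 × 1.3217 = 3.4047.
x̄₁ − x̄₂ = 13.0 − 13.1 = -0.1000.
CI: -0.1000 ± 3.4047 = (-3.5047, 3.3047).
The interval (-3.5047, 3.3047) contains 0, so the difference is not significant.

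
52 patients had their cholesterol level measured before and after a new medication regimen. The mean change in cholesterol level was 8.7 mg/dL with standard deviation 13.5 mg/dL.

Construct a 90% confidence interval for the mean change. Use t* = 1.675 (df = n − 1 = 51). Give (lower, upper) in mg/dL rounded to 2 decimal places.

This is a matched-pairs design, so SE = s_d/√n = 13.5/√52 = 1.8721.
Margin = 1.675 × 1.8721 = 3.1358; the interval is 8.7 ± 3.1358 = (5.56, 11.84).

(5.56, 11.84)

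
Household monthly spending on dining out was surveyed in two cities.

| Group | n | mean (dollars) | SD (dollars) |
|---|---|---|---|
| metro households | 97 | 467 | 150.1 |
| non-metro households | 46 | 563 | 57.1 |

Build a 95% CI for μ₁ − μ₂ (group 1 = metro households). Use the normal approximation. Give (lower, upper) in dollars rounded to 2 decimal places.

SE₁ = s₁/√n₁ = 150.1/√97 = 15.2403; SE₂ = 57.1/√46 = 8.4189.
Independent samples, unequal variances: SE_diff = √(SE₁² + SE₂²) = √(232.26674409 + 70.87787721) = 17.4110.
z* = 1.960, so margin of error = 1.960 × 17.4110 = 34.1256.
Difference in means = 467 − 563 = -96.0000.
-96.0000 ± 34.1256 → (-130.13, -61.87).

(-130.13, -61.87)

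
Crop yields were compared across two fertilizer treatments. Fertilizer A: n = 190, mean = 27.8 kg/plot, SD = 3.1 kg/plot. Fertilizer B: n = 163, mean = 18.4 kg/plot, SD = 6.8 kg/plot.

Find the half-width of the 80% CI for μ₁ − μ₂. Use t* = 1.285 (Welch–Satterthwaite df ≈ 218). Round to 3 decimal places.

SE₁ = s₁/√n₁ = 3.1/√190 = 0.2249; SE₂ = 6.8/√163 = 0.5326.
Independent samples, unequal variances: SE_diff = √(SE₁² + SE₂²) = √(0.05058001 + 0.28366276) = 0.5781.
t* = 1.285, so margin of error = 1.285 × 0.5781 = 0.7429.

0.743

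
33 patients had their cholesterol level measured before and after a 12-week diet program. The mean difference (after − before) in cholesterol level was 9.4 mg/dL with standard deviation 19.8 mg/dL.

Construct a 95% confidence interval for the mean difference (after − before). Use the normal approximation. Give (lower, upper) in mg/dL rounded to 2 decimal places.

(2.64, 16.16)

This is a matched-pairs design, so SE = s_d/√n = 19.8/√33 = 3.4467.
Margin = 1.960 × 3.4467 = 6.7555; the interval is 9.4 ± 6.7555 = (2.64, 16.16).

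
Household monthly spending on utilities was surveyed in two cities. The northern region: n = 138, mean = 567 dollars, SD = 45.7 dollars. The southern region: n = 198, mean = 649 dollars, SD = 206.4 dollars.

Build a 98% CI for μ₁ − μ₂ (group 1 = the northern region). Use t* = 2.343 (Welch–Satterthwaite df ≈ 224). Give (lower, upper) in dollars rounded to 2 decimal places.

(-117.56, -46.44)

Standard errors of each mean: 45.7/√138 = 3.8902 and 206.4/√198 = 14.6682.
SE(x̄₁ − x̄₂) = √(3.8902² + 14.6682²) = 15.1753 for independent samples with unequal variances.
With t* = 2.343, the margin is 2.343 × 15.1753 = 35.5557.
x̄₁ − x̄₂ = 567 − 649 = -82.0000; the interval is -82.0000 ± 35.5557 = (-117.56, -46.44).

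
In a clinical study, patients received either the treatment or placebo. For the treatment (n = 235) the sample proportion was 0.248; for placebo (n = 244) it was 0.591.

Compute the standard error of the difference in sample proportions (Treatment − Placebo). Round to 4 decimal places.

The two standard errors are √(0.2480×0.7520/235) = 0.02817 and √(0.5910×0.4090/244) = 0.03147.
Because the samples are independent, SE_diff = √(0.02817² + 0.03147²) = 0.04224.

0.0422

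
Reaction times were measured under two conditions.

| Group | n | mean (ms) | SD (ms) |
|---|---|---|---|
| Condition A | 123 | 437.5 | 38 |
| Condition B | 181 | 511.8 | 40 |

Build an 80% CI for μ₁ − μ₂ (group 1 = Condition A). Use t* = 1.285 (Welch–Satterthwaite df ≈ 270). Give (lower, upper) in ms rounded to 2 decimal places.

SE₁ = s₁/√n₁ = 38/√123 = 3.4263; SE₂ = 40/√181 = 2.9732.
Independent samples, unequal variances: SE_diff = √(SE₁² + SE₂²) = √(11.73953169 + 8.83991824) = 4.5365.
t* = 1.285, so margin of error = 1.285 × 4.5365 = 5.8294.
Difference in means = 437.5 − 511.8 = -74.3000.
-74.3000 ± 5.8294 → (-80.13, -68.47).

(-80.13, -68.47)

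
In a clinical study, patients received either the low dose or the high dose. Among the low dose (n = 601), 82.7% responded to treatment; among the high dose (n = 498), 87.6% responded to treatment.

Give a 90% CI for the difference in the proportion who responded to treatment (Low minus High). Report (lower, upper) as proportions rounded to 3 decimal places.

Each SE is √(p̂(1−p̂)/n): √(0.8270·0.1730/601) = 0.01543 and √(0.8760·0.1240/498) = 0.01477.
SE(p̂₁ − p̂₂) = √(SE₁² + SE₂²) = √(0.0002380849 + 0.0002181529) = 0.02136, since the two samples are independent.
At 90% confidence z* = 1.645; margin = 1.645 × 0.02136 = 0.03514.
The difference is 0.8270 − 0.8760 = -0.0490, so the interval is -0.0490 ± 0.03514 = (-0.084, -0.014).

(-0.084, -0.014)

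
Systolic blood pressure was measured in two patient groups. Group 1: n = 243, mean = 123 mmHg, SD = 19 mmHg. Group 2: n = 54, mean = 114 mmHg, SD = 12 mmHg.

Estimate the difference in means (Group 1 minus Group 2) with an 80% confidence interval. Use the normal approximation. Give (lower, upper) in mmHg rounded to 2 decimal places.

SE₁ = s₁/√n₁ = 19/√243 = 1.2189; SE₂ = 12/√54 = 1.6330.
Independent samples, unequal variances: SE_diff = √(SE₁² + SE₂²) = √(1.48571721 + 2.666689) = 2.0377.
z* = 1.282, so margin of error = 1.282 × 2.0377 = 2.6123.
Difference in means = 123 − 114 = 9.0000.
9.0000 ± 2.6123 → (6.39, 11.61).

(6.39, 11.61)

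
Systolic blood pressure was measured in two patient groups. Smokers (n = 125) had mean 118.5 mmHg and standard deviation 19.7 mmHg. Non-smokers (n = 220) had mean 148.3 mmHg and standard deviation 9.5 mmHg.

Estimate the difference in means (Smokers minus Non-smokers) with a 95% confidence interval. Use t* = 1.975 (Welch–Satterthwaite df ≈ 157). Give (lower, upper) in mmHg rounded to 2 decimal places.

(-33.50, -26.10)

Per-group SEs: s₁/√n₁ = 19.7/√125 = 1.7620, s₂/√n₂ = 9.5/√220 = 0.6405.
Unpooled SE of the difference: √(3.104644 + 0.41024025) = 1.8748.
Margin of error = t* · SE = 1.975 × 1.8748 = 3.7027.
x̄₁ − x̄₂ = 118.5 − 148.3 = -29.8000.
CI: -29.8000 ± 3.7027 = (-33.50, -26.10).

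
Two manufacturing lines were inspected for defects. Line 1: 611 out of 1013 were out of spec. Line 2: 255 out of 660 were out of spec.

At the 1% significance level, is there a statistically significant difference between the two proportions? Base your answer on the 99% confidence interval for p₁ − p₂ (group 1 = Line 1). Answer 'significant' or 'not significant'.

p̂₁ = 611/1013 = 0.6032 and p̂₂ = 255/660 = 0.3864.
SE₁ = √(p̂₁(1−p̂₁)/n₁) = √(0.6032·0.3968/1013) = 0.01537; SE₂ = √(0.3864·0.6136/660) = 0.01895.
Independent samples: SE of the difference = √(SE₁² + SE₂²) = √(0.0002362369 + 0.0003591025) = 0.02440.
z* for 99% confidence is 2.576, so the margin of error is 2.576 × 0.02440 = 0.06285.
Point estimate p̂₁ − p̂₂ = 0.6032 − 0.3864 = 0.2168.
0.2168 ± 0.06285 → (0.15395, 0.27965).
The interval (0.15395, 0.27965) does not contain 0, so the difference is significant.

significant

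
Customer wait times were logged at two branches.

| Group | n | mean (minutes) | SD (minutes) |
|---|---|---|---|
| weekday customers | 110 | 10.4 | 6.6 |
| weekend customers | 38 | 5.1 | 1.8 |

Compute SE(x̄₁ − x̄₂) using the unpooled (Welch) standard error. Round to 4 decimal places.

Standard errors of each mean: 6.6/√110 = 0.6293 and 1.8/√38 = 0.2920.
SE(x̄₁ − x̄₂) = √(0.6293² + 0.2920²) = 0.6937 for independent samples with unequal variances.

0.6937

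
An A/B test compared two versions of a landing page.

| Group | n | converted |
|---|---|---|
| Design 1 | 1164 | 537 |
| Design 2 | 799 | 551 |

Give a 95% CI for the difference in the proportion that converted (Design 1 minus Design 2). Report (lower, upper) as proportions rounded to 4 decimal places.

(-0.2713, -0.1853)

First, p̂₁ = 537/1164 = 0.4613; p̂₂ = 551/799 = 0.6896.
The two standard errors are √(0.4613×0.5387/1164) = 0.01461 and √(0.6896×0.3104/799) = 0.01637.
Because the samples are independent, SE_diff = √(0.01461² + 0.01637²) = 0.02194.
Using z* = 1.960 for 95%, ME = 1.960 × 0.02194 = 0.04300.
p̂₁ − p̂₂ = -0.2283; interval -0.2283 ± 0.04300 gives (-0.2713, -0.1853).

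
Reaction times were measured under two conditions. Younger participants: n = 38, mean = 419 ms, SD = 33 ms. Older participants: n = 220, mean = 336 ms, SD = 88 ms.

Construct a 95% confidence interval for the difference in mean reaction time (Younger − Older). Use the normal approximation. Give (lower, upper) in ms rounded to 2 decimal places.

(67.34, 98.66)

Per-group SEs: s₁/√n₁ = 33/√38 = 5.3533, s₂/√n₂ = 88/√220 = 5.9330.
Unpooled SE of the difference: √(28.65782089 + 35.200489) = 7.9911.
Margin of error = z* · SE = 1.960 × 7.9911 = 15.6626.
x̄₁ − x̄₂ = 419 − 336 = 83.0000.
CI: 83.0000 ± 15.6626 = (67.34, 98.66).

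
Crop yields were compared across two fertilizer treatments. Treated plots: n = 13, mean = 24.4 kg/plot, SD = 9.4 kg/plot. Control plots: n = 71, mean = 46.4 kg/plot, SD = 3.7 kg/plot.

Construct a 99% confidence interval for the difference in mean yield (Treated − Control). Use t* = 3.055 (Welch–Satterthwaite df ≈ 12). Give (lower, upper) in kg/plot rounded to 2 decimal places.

SE₁ = s₁/√n₁ = 9.4/√13 = 2.6071; SE₂ = 3.7/√71 = 0.4391.
Independent samples, unequal variances: SE_diff = √(SE₁² + SE₂²) = √(6.79697041 + 0.19280881) = 2.6438.
t* = 3.055, so margin of error = 3.055 × 2.6438 = 8.0768.
Difference in means = 24.4 − 46.4 = -22.0000.
-22.0000 ± 8.0768 → (-30.08, -13.92).

(-30.08, -13.92)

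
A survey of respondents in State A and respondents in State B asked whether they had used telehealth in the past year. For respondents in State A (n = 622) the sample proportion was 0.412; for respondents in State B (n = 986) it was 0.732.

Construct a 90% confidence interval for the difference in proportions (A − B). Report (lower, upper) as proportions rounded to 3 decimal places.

The two standard errors are √(0.4120×0.5880/622) = 0.01974 and √(0.7320×0.2680/986) = 0.01411.
Because the samples are independent, SE_diff = √(0.01974² + 0.01411²) = 0.02426.
Using z* = 1.645 for 90%, ME = 1.645 × 0.02426 = 0.03991.
p̂₁ − p̂₂ = -0.3200; interval -0.3200 ± 0.03991 gives (-0.360, -0.280).

(-0.360, -0.280)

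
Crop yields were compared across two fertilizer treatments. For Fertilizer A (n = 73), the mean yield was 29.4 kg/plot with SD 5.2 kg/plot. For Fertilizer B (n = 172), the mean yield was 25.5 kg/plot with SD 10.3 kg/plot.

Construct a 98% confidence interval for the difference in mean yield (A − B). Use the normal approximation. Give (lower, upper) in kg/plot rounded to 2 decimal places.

SE₁ = s₁/√n₁ = 5.2/√73 = 0.6086; SE₂ = 10.3/√172 = 0.7854.
Independent samples, unequal variances: SE_diff = √(SE₁² + SE₂²) = √(0.37039396 + 0.61685316) = 0.9936.
z* = 2.326, so margin of error = 2.326 × 0.9936 = 2.3111.
Difference in means = 29.4 − 25.5 = 3.9000.
3.9000 ± 2.3111 → (1.59, 6.21).

(1.59, 6.21)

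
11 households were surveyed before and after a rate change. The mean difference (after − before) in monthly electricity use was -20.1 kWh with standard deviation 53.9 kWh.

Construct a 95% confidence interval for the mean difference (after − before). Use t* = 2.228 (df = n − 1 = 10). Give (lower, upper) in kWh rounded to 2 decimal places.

(-56.31, 16.11)

Paired design: SE = s_d/√n = 53.9/√11 = 16.2515.
t* = 2.228; margin of error = 2.228 × 16.2515 = 36.2083.
-20.1 ± 36.2083 → (-56.31, 16.11).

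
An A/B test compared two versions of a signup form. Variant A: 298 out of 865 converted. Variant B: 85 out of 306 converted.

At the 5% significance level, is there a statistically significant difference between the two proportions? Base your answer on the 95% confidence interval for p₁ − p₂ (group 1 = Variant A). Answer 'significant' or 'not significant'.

significant

Sample proportions: 298/865 = 0.3445, 85/306 = 0.2778.
Each SE is √(p̂(1−p̂)/n): √(0.3445·0.6555/865) = 0.01616 and √(0.2778·0.7222/306) = 0.02561.
SE(p̂₁ − p̂₂) = √(SE₁² + SE₂²) = √(0.0002611456 + 0.0006558721) = 0.03028, since the two samples are independent.
At 95% confidence z* = 1.960; margin = 1.960 × 0.03028 = 0.05935.
The difference is 0.3445 − 0.2778 = 0.0667, so the interval is 0.0667 ± 0.05935 = (0.00735, 0.12605).
The interval (0.00735, 0.12605) does not contain 0, so the difference is significant.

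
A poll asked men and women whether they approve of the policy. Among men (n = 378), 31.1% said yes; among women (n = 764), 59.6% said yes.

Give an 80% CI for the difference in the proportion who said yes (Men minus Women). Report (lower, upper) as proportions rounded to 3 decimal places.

(-0.323, -0.247)

SE₁ = √(p̂₁(1−p̂₁)/n₁) = √(0.3110·0.6890/378) = 0.02381; SE₂ = √(0.5960·0.4040/764) = 0.01775.
Independent samples: SE of the difference = √(SE₁² + SE₂²) = √(0.0005669161 + 0.0003150625) = 0.02970.
z* for 80% confidence is 1.282, so the margin of error is 1.282 × 0.02970 = 0.03808.
Point estimate p̂₁ − p̂₂ = 0.3110 − 0.5960 = -0.2850.
-0.2850 ± 0.03808 → (-0.323, -0.247).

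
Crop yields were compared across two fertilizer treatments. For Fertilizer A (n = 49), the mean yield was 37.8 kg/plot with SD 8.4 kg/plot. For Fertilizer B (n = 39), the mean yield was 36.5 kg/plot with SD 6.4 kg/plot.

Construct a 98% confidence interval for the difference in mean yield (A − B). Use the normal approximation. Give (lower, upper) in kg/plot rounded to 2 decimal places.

Standard errors of each mean: 8.4/√49 = 1.2000 and 6.4/√39 = 1.0248.
SE(x̄₁ − x̄₂) = √(1.2000² + 1.0248²) = 1.5780 for independent samples with unequal variances.
With z* = 2.326, the margin is 2.326 × 1.5780 = 3.6704.
x̄₁ − x̄₂ = 37.8 − 36.5 = 1.3000; the interval is 1.3000 ± 3.6704 = (-2.37, 4.97).

(-2.37, 4.97)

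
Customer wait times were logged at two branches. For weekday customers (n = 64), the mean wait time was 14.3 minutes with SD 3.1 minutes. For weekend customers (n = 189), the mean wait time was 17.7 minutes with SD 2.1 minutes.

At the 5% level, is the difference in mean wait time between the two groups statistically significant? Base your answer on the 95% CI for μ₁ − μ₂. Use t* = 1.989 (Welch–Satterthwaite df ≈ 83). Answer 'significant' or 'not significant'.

SE₁ = s₁/√n₁ = 3.1/√64 = 0.3875; SE₂ = 2.1/√189 = 0.1528.
Independent samples, unequal variances: SE_diff = √(SE₁² + SE₂²) = √(0.15015625 + 0.02334784) = 0.4165.
t* = 1.989, so margin of error = 1.989 × 0.4165 = 0.8284.
Difference in means = 14.3 − 17.7 = -3.4000.
-3.4000 ± 0.8284 → (-4.2284, -2.5716).
The interval (-4.2284, -2.5716) does not contain 0, so the difference is significant.

significant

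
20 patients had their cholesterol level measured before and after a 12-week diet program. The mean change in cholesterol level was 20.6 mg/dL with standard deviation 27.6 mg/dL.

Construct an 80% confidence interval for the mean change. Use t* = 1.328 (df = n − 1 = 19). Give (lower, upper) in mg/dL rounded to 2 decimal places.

This is a matched-pairs design, so SE = s_d/√n = 27.6/√20 = 6.1715.
Margin = 1.328 × 6.1715 = 8.1958; the interval is 20.6 ± 8.1958 = (12.40, 28.80).

(12.40, 28.80)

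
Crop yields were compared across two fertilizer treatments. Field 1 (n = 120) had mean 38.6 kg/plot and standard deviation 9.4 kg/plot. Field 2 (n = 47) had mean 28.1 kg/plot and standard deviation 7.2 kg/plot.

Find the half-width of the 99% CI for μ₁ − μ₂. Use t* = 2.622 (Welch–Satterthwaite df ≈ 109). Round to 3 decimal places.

Standard errors of each mean: 9.4/√120 = 0.8581 and 7.2/√47 = 1.0502.
SE(x̄₁ − x̄₂) = √(0.8581² + 1.0502²) = 1.3562 for independent samples with unequal variances.
With t* = 2.622, the margin is 2.622 × 1.3562 = 3.5560.

3.556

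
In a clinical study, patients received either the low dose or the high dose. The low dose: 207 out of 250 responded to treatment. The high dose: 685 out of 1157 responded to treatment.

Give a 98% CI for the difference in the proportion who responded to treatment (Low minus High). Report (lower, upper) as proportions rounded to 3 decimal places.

p̂₁ = 207/250 = 0.8280 and p̂₂ = 685/1157 = 0.5920.
SE₁ = √(p̂₁(1−p̂₁)/n₁) = √(0.8280·0.1720/250) = 0.02387; SE₂ = √(0.5920·0.4080/1157) = 0.01445.
Independent samples: SE of the difference = √(SE₁² + SE₂²) = √(0.0005697769 + 0.0002088025) = 0.02790.
z* for 98% confidence is 2.326, so the margin of error is 2.326 × 0.02790 = 0.06490.
Point estimate p̂₁ − p̂₂ = 0.8280 − 0.5920 = 0.2360.
0.2360 ± 0.06490 → (0.171, 0.301).

(0.171, 0.301)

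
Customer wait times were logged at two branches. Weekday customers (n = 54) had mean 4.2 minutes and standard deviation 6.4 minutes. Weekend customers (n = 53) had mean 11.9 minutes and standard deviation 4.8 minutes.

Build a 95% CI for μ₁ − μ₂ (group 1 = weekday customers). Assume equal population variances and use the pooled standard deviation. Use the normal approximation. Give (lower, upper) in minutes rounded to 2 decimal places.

s_p = √[((n₁−1)s₁² + (n₂−1)s₂²)/(n₁+n₂−2)] = √[(53·6.4² + 52·4.8²)/105] = 5.6644.
SE = 5.6644·√(1/54 + 1/53) = 1.0952.
With z* = 1.960, margin = 1.960 × 1.0952 = 2.1466.
x̄₁ − x̄₂ = 4.2 − 11.9 = -7.7000; interval -7.7000 ± 2.1466 = (-9.85, -5.55).

(-9.85, -5.55)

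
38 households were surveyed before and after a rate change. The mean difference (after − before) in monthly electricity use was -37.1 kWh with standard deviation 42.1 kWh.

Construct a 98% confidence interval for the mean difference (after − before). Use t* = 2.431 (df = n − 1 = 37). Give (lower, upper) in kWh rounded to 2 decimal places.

This is a matched-pairs design, so SE = s_d/√n = 42.1/√38 = 6.8295.
Margin = 2.431 × 6.8295 = 16.6025; the interval is -37.1 ± 16.6025 = (-53.70, -20.50).

(-53.70, -20.50)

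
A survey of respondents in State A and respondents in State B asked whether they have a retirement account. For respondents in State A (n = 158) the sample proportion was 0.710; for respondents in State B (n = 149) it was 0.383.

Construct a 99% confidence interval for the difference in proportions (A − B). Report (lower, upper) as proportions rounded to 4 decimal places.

(0.1885, 0.4655)

SE₁ = √(p̂₁(1−p̂₁)/n₁) = √(0.7100·0.2900/158) = 0.03610; SE₂ = √(0.3830·0.6170/149) = 0.03982.
Independent samples: SE of the difference = √(SE₁² + SE₂²) = √(0.00130321 + 0.0015856324) = 0.05375.
z* for 99% confidence is 2.576, so the margin of error is 2.576 × 0.05375 = 0.13846.
Point estimate p̂₁ − p̂₂ = 0.7100 − 0.3830 = 0.3270.
0.3270 ± 0.13846 → (0.1885, 0.4655).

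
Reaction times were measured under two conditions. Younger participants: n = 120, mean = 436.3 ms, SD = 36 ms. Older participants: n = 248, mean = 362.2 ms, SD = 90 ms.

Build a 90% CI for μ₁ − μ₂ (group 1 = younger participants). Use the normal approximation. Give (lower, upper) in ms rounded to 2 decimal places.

SE₁ = s₁/√n₁ = 36/√120 = 3.2863; SE₂ = 90/√248 = 5.7150.
Independent samples, unequal variances: SE_diff = √(SE₁² + SE₂²) = √(10.79976769 + 32.661225) = 6.5925.
z* = 1.645, so margin of error = 1.645 × 6.5925 = 10.8447.
Difference in means = 436.3 − 362.2 = 74.1000.
74.1000 ± 10.8447 → (63.26, 84.94).

(63.26, 84.94)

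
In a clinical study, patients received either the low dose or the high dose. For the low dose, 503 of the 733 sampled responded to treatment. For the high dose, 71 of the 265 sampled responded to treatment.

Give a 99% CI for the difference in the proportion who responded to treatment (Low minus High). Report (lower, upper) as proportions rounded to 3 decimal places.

p̂₁ = 503/733 = 0.6862 and p̂₂ = 71/265 = 0.2679.
SE₁ = √(p̂₁(1−p̂₁)/n₁) = √(0.6862·0.3138/733) = 0.01714; SE₂ = √(0.2679·0.7321/265) = 0.02720.
Independent samples: SE of the difference = √(SE₁² + SE₂²) = √(0.0002937796 + 0.00073984) = 0.03215.
z* for 99% confidence is 2.576, so the margin of error is 2.576 × 0.03215 = 0.08282.
Point estimate p̂₁ − p̂₂ = 0.6862 − 0.2679 = 0.4183.
0.4183 ± 0.08282 → (0.335, 0.501).

(0.335, 0.501)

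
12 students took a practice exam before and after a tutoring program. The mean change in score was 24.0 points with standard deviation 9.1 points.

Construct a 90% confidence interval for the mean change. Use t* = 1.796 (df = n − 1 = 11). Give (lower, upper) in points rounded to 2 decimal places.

(19.28, 28.72)

This is a matched-pairs design, so SE = s_d/√n = 9.1/√12 = 2.6269.
Margin = 1.796 × 2.6269 = 4.7179; the interval is 24.0 ± 4.7179 = (19.28, 28.72).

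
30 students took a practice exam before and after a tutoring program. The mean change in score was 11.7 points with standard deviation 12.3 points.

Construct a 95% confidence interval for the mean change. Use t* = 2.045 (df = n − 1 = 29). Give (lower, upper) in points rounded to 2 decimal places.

This is a matched-pairs design, so SE = s_d/√n = 12.3/√30 = 2.2457.
Margin = 2.045 × 2.2457 = 4.5925; the interval is 11.7 ± 4.5925 = (7.11, 16.29).

(7.11, 16.29)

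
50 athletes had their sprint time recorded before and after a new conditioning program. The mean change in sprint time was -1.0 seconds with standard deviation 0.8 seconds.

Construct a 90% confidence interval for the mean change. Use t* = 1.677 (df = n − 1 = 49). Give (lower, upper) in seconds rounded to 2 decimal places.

Paired design: SE = s_d/√n = 0.8/√50 = 0.1131.
t* = 1.677; margin of error = 1.677 × 0.1131 = 0.1897.
-1.0 ± 0.1897 → (-1.19, -0.81).

(-1.19, -0.81)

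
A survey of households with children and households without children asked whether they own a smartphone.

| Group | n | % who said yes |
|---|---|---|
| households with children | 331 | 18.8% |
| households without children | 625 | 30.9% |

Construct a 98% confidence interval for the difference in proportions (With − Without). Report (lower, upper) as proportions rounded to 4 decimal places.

Each SE is √(p̂(1−p̂)/n): √(0.1880·0.8120/331) = 0.02148 and √(0.3090·0.6910/625) = 0.01848.
SE(p̂₁ − p̂₂) = √(SE₁² + SE₂²) = √(0.0004613904 + 0.0003415104) = 0.02834, since the two samples are independent.
At 98% confidence z* = 2.326; margin = 2.326 × 0.02834 = 0.06592.
The difference is 0.1880 − 0.3090 = -0.1210, so the interval is -0.1210 ± 0.06592 = (-0.1869, -0.0551).

(-0.1869, -0.0551)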